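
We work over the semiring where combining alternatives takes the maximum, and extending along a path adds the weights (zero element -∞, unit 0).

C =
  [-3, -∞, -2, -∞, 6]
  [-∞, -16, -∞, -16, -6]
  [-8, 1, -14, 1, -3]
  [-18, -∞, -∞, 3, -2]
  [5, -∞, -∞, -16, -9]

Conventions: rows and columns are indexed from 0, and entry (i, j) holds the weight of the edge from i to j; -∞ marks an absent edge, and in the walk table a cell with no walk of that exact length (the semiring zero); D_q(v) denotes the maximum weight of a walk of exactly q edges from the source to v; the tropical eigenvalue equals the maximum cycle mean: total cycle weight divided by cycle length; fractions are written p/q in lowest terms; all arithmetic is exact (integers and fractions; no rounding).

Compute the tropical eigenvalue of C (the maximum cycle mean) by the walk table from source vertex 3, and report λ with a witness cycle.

q=0: [-∞, -∞, -∞, 0, -∞]
q=1: [-18, -∞, -∞, 3, -2]
q=2: [3, -∞, -20, 6, 1]
q=3: [6, -19, 1, 9, 9]
q=4: [14, 2, 4, 12, 12]
q=5: [17, 5, 12, 15, 20]
Optimal cycle mean attained by: cycle 0->4->0, total 6 + 5, length 2.
Answer: λ = 11/2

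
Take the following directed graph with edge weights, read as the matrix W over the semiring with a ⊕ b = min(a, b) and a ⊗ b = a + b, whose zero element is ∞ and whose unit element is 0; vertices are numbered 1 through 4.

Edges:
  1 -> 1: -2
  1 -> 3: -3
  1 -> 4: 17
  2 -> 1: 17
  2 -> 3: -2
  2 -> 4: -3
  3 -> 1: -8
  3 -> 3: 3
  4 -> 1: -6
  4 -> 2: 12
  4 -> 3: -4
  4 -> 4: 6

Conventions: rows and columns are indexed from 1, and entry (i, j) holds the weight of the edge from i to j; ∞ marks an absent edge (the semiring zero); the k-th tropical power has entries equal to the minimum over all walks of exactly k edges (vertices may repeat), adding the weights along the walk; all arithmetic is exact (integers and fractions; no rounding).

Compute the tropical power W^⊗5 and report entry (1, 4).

W^⊗2:
  [-11, 29, -5, 15]
  [-10, 9, -7, 3]
  [-10, ∞, -11, 9]
  [-12, 18, -9, 9]
W^⊗3:
  [-13, 27, -14, 6]
  [-15, 15, -13, 6]
  [-19, 21, -13, 7]
  [-17, 21, -15, 5]
W^⊗4:
  [-22, 18, -16, 4]
  [-21, 18, -18, 2]
  [-21, 19, -22, -2]
  [-23, 17, -20, 0]
W^⊗5:
  [-24, 16, -25, -5]
  [-26, 14, -24, -4]
  [-30, 10, -24, -4]
  [-28, 12, -26, -6]
Key observation: the optimum is the walk 1->3->1->3->1->4, with weight (-3) + (-8) + (-3) + (-8) + 17 = -5.
Optimal value attained by: walk 1->3->1->3->1->4.
Answer: (W^⊗5)[1][4] = -5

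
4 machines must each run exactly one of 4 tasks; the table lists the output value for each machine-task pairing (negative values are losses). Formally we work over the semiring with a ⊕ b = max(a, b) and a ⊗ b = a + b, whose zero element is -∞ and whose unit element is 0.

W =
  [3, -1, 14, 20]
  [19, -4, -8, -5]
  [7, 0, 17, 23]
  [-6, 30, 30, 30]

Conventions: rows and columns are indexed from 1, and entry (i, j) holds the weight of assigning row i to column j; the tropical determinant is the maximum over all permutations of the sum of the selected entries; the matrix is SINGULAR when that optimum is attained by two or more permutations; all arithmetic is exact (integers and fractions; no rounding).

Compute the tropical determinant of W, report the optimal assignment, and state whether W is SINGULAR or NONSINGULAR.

σ = (1, 2, 3, 4): 3 + (-4) + 17 + 30 = 46
σ = (1, 2, 4, 3): 3 + (-4) + 23 + 30 = 52
σ = (1, 3, 2, 4): 3 + (-8) + 0 + 30 = 25
σ = (1, 3, 4, 2): 3 + (-8) + 23 + 30 = 48
σ = (1, 4, 2, 3): 3 + (-5) + 0 + 30 = 28
σ = (1, 4, 3, 2): 3 + (-5) + 17 + 30 = 45
σ = (2, 1, 3, 4): (-1) + 19 + 17 + 30 = 65
σ = (2, 1, 4, 3): (-1) + 19 + 23 + 30 = 71
σ = (2, 3, 1, 4): (-1) + (-8) + 7 + 30 = 28
σ = (2, 3, 4, 1): (-1) + (-8) + 23 + (-6) = 8
σ = (2, 4, 1, 3): (-1) + (-5) + 7 + 30 = 31
σ = (2, 4, 3, 1): (-1) + (-5) + 17 + (-6) = 5
σ = (3, 1, 2, 4): 14 + 19 + 0 + 30 = 63
σ = (3, 1, 4, 2): 14 + 19 + 23 + 30 = 86
σ = (3, 2, 1, 4): 14 + (-4) + 7 + 30 = 47
σ = (3, 2, 4, 1): 14 + (-4) + 23 + (-6) = 27
σ = (3, 4, 1, 2): 14 + (-5) + 7 + 30 = 46
σ = (3, 4, 2, 1): 14 + (-5) + 0 + (-6) = 3
σ = (4, 1, 2, 3): 20 + 19 + 0 + 30 = 69
σ = (4, 1, 3, 2): 20 + 19 + 17 + 30 = 86
σ = (4, 2, 1, 3): 20 + (-4) + 7 + 30 = 53
σ = (4, 2, 3, 1): 20 + (-4) + 17 + (-6) = 27
σ = (4, 3, 1, 2): 20 + (-8) + 7 + 30 = 49
σ = (4, 3, 2, 1): 20 + (-8) + 0 + (-6) = 6
Optimal value attained by: σ = (3, 1, 4, 2).
Answer: det⊕(W) = 86; verdict: SINGULAR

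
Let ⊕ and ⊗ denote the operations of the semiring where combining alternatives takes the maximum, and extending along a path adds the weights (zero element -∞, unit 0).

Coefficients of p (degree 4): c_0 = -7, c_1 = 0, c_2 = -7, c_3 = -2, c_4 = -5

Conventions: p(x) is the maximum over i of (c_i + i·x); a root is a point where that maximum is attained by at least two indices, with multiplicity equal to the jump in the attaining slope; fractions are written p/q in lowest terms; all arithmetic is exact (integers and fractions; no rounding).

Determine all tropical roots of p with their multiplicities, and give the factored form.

hull edge (i=0, c=-7) to (i=1, c=0): slope 7, span 1
hull edge (i=1, c=0) to (i=3, c=-2): slope -1, span 2
hull edge (i=3, c=-2) to (i=4, c=-5): slope -3, span 1
Factored form: p(x) = -5 ⊗ (x ⊕ (-7)) ⊗ (x ⊕ 1) ⊗ (x ⊕ 1) ⊗ (x ⊕ 3)
Answer: roots = -7 (mult 1), 1 (mult 2), 3 (mult 1)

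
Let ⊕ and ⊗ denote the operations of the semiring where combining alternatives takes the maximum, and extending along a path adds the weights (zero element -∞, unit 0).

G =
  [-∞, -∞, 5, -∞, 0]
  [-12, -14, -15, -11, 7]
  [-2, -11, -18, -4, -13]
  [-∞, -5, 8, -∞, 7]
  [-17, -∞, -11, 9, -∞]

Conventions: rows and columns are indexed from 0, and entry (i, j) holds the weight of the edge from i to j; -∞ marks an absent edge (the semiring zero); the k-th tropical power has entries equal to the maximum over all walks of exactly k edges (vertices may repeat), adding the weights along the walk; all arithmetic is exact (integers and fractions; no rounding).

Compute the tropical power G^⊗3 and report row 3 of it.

G^⊗2:
  [3, -6, -11, 9, -8]
  [-10, -16, -3, 16, -4]
  [-20, -9, 4, -4, 3]
  [6, -3, -4, 16, 2]
  [-13, 4, 17, -15, 16]
G^⊗3:
  [-13, 4, 17, 1, 16]
  [-5, 11, 24, 5, 23]
  [2, -7, 4, 12, 3]
  [-6, 11, 24, 11, 23]
  [15, 6, 5, 25, 11]
Answer: row 3 of G^⊗3 = [-6, 11, 24, 11, 23]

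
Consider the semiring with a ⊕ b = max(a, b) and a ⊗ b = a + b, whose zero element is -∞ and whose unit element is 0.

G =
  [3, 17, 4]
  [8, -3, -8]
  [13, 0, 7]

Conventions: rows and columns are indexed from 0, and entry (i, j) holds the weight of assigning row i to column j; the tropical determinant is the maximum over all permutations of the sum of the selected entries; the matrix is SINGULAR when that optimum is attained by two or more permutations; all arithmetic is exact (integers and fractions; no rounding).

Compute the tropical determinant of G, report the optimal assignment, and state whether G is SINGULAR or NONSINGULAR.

σ = (0, 1, 2): 3 + (-3) + 7 = 7
σ = (0, 2, 1): 3 + (-8) + 0 = -5
σ = (1, 0, 2): 17 + 8 + 7 = 32
σ = (1, 2, 0): 17 + (-8) + 13 = 22
σ = (2, 0, 1): 4 + 8 + 0 = 12
σ = (2, 1, 0): 4 + (-3) + 13 = 14
Optimal value attained by: σ = (1, 0, 2).
Answer: det⊕(G) = 32; verdict: NONSINGULAR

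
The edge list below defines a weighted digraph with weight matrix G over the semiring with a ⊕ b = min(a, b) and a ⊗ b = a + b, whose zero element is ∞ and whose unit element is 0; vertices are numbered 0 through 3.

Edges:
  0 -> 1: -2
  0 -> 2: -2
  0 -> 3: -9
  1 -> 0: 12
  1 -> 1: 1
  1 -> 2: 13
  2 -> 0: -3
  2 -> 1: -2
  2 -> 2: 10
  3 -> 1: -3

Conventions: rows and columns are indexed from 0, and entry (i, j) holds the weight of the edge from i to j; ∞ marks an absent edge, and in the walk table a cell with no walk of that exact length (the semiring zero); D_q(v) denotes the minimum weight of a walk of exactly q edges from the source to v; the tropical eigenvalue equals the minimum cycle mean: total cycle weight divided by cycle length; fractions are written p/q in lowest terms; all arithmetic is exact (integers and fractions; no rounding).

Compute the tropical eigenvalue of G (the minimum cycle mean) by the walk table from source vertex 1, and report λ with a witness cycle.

q=0: [∞, 0, ∞, ∞]
q=1: [12, 1, 13, ∞]
q=2: [10, 2, 10, 3]
q=3: [7, 0, 8, 1]
q=4: [5, -2, 5, -2]
Optimal cycle mean attained by: cycle 0->2->0, total (-2) + (-3), length 2.
Answer: λ = -5/2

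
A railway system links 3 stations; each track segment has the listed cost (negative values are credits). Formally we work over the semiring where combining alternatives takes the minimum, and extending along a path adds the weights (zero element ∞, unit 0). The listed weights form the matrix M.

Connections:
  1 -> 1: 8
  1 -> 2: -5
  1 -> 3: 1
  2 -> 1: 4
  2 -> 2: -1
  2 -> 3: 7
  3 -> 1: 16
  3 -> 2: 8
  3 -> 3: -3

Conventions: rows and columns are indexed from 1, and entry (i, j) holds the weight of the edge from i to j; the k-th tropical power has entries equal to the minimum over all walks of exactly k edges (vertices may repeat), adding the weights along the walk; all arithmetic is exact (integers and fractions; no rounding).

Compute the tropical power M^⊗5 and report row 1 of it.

M^⊗2:
  [-1, -6, -2]
  [3, -2, 4]
  [12, 5, -6]
M^⊗3:
  [-2, -7, -5]
  [2, -3, 1]
  [9, 2, -9]
M^⊗4:
  [-3, -8, -8]
  [1, -4, -2]
  [6, -1, -12]
M^⊗5:
  [-4, -9, -11]
  [0, -5, -5]
  [3, -4, -15]
Answer: row 1 of M^⊗5 = [-4, -9, -11]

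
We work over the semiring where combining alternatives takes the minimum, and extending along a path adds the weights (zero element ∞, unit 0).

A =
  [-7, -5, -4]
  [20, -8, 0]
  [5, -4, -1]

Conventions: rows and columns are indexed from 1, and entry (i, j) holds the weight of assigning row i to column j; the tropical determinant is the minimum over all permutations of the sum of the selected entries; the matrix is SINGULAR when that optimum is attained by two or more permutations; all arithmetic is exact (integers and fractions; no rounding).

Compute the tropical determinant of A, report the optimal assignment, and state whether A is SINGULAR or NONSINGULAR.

σ = (1, 2, 3): (-7) + (-8) + (-1) = -16
σ = (1, 3, 2): (-7) + 0 + (-4) = -11
σ = (2, 1, 3): (-5) + 20 + (-1) = 14
σ = (2, 3, 1): (-5) + 0 + 5 = 0
σ = (3, 1, 2): (-4) + 20 + (-4) = 12
σ = (3, 2, 1): (-4) + (-8) + 5 = -7
Optimal value attained by: σ = (1, 2, 3).
Answer: det⊕(A) = -16; verdict: NONSINGULAR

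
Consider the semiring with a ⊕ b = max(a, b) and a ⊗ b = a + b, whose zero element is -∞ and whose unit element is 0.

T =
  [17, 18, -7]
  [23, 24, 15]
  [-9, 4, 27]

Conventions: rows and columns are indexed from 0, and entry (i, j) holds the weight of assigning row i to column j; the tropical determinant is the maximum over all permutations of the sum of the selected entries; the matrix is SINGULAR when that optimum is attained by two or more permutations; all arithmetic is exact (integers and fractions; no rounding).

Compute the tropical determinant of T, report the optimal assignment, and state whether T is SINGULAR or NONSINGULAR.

σ = (0, 1, 2): 17 + 24 + 27 = 68
σ = (0, 2, 1): 17 + 15 + 4 = 36
σ = (1, 0, 2): 18 + 23 + 27 = 68
σ = (1, 2, 0): 18 + 15 + (-9) = 24
σ = (2, 0, 1): (-7) + 23 + 4 = 20
σ = (2, 1, 0): (-7) + 24 + (-9) = 8
Optimal value attained by: σ = (0, 1, 2).
Answer: det⊕(T) = 68; verdict: SINGULAR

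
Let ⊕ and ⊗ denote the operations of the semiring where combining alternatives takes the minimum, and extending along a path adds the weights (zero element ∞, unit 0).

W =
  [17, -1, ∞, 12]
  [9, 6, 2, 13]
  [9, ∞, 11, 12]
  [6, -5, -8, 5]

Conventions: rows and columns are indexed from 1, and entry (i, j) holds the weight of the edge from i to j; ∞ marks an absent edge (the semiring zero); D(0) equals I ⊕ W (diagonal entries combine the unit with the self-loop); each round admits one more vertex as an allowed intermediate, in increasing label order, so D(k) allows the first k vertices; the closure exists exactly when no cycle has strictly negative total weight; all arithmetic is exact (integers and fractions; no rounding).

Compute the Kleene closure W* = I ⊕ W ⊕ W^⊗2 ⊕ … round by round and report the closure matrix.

D(0):
  [0, -1, ∞, 12]
  [9, 0, 2, 13]
  [9, ∞, 0, 12]
  [6, -5, -8, 0]
D(1):
  [0, -1, ∞, 12]
  [9, 0, 2, 13]
  [9, 8, 0, 12]
  [6, -5, -8, 0]
D(2):
  [0, -1, 1, 12]
  [9, 0, 2, 13]
  [9, 8, 0, 12]
  [4, -5, -8, 0]
D(3):
  [0, -1, 1, 12]
  [9, 0, 2, 13]
  [9, 8, 0, 12]
  [1, -5, -8, 0]
D(4):
  [0, -1, 1, 12]
  [9, 0, 2, 13]
  [9, 7, 0, 12]
  [1, -5, -8, 0]
Answer: W* = [[0, -1, 1, 12], [9, 0, 2, 13], [9, 7, 0, 12], [1, -5, -8, 0]]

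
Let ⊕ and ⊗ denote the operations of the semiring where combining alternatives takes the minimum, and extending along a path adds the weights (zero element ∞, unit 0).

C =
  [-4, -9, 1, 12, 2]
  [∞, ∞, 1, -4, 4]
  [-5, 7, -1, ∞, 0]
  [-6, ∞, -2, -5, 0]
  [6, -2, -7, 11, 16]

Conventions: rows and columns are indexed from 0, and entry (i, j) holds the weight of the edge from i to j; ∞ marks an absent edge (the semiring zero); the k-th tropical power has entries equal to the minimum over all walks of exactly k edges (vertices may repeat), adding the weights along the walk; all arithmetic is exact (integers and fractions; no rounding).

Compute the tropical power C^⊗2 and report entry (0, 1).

C^⊗2:
  [-8, -13, -8, -13, -5]
  [-10, 2, -6, -9, -4]
  [-9, -14, -7, 3, -3]
  [-11, -15, -7, -10, -5]
  [-12, -3, -8, -6, -7]
Key observation: the optimum is the walk 0->0->1, with weight (-4) + (-9) = -13.
Optimal value attained by: walk 0->0->1.
Answer: (C^⊗2)[0][1] = -13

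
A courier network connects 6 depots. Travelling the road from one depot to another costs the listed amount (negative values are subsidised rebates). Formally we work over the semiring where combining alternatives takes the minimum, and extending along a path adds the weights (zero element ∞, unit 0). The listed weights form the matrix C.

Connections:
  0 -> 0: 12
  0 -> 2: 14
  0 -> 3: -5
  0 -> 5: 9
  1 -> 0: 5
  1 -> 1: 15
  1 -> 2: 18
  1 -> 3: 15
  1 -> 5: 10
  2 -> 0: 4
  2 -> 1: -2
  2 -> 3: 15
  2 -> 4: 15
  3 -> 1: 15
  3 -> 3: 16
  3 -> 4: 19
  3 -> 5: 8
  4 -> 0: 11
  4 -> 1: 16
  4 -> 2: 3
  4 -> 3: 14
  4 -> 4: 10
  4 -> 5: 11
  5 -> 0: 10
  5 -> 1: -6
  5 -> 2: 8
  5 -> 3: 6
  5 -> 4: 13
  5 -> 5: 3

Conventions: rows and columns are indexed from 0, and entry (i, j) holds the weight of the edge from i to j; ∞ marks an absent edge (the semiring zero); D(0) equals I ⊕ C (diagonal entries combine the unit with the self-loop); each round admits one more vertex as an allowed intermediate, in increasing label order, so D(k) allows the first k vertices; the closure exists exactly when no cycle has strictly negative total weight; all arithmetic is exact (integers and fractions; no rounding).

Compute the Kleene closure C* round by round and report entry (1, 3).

D(0):
  [0, ∞, 14, -5, ∞, 9]
  [5, 0, 18, 15, ∞, 10]
  [4, -2, 0, 15, 15, ∞]
  [∞, 15, ∞, 0, 19, 8]
  [11, 16, 3, 14, 0, 11]
  [10, -6, 8, 6, 13, 0]
D(1):
  [0, ∞, 14, -5, ∞, 9]
  [5, 0, 18, 0, ∞, 10]
  [4, -2, 0, -1, 15, 13]
  [∞, 15, ∞, 0, 19, 8]
  [11, 16, 3, 6, 0, 11]
  [10, -6, 8, 5, 13, 0]
D(2):
  [0, ∞, 14, -5, ∞, 9]
  [5, 0, 18, 0, ∞, 10]
  [3, -2, 0, -2, 15, 8]
  [20, 15, 33, 0, 19, 8]
  [11, 16, 3, 6, 0, 11]
  [-1, -6, 8, -6, 13, 0]
D(3):
  [0, 12, 14, -5, 29, 9]
  [5, 0, 18, 0, 33, 10]
  [3, -2, 0, -2, 15, 8]
  [20, 15, 33, 0, 19, 8]
  [6, 1, 3, 1, 0, 11]
  [-1, -6, 8, -6, 13, 0]
D(4):
  [0, 10, 14, -5, 14, 3]
  [5, 0, 18, 0, 19, 8]
  [3, -2, 0, -2, 15, 6]
  [20, 15, 33, 0, 19, 8]
  [6, 1, 3, 1, 0, 9]
  [-1, -6, 8, -6, 13, 0]
D(5):
  [0, 10, 14, -5, 14, 3]
  [5, 0, 18, 0, 19, 8]
  [3, -2, 0, -2, 15, 6]
  [20, 15, 22, 0, 19, 8]
  [6, 1, 3, 1, 0, 9]
  [-1, -6, 8, -6, 13, 0]
D(6):
  [0, -3, 11, -5, 14, 3]
  [5, 0, 16, 0, 19, 8]
  [3, -2, 0, -2, 15, 6]
  [7, 2, 16, 0, 19, 8]
  [6, 1, 3, 1, 0, 9]
  [-1, -6, 8, -6, 13, 0]
Answer: C*[1][3] = 0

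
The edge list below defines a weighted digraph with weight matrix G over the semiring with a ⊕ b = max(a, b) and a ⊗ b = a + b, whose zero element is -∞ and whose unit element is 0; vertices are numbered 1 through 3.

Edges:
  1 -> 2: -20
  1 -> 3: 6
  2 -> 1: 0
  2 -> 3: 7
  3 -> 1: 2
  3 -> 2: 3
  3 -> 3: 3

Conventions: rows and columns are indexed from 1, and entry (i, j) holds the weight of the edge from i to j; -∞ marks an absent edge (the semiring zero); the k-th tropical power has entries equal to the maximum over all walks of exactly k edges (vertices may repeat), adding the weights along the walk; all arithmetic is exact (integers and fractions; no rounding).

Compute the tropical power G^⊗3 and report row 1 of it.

G^⊗2:
  [8, 9, 9]
  [9, 10, 10]
  [5, 6, 10]
G^⊗3:
  [11, 12, 16]
  [12, 13, 17]
  [12, 13, 13]
Answer: row 1 of G^⊗3 = [11, 12, 16]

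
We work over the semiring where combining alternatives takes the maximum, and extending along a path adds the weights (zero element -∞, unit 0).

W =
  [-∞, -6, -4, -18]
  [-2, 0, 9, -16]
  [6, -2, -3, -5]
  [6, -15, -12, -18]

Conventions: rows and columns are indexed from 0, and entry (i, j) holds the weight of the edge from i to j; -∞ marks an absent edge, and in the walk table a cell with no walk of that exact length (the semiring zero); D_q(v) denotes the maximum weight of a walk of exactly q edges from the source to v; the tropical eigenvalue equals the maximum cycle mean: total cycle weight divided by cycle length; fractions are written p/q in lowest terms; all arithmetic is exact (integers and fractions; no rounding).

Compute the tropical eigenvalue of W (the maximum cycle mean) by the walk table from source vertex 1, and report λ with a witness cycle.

q=0: [-∞, 0, -∞, -∞]
q=1: [-2, 0, 9, -16]
q=2: [15, 7, 9, 4]
q=3: [15, 9, 16, 4]
q=4: [22, 14, 18, 11]
Optimal cycle mean attained by: cycle 1->2->1, total 9 + (-2), length 2.
Answer: λ = 7/2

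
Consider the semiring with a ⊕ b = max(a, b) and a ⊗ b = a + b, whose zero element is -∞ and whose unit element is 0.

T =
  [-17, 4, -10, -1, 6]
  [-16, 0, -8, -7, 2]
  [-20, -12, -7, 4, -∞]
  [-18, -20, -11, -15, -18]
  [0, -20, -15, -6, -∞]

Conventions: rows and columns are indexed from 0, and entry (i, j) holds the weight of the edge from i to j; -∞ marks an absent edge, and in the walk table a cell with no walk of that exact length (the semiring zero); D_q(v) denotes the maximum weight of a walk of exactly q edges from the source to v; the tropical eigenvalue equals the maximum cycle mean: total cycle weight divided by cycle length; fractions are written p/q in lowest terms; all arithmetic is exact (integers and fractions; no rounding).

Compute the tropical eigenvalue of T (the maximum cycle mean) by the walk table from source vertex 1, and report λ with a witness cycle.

q=0: [-∞, 0, -∞, -∞, -∞]
q=1: [-16, 0, -8, -7, 2]
q=2: [2, 0, -8, -4, 2]
q=3: [2, 6, -8, 1, 8]
q=4: [8, 6, -2, 2, 8]
q=5: [8, 12, -2, 7, 14]
Optimal cycle mean attained by: cycle 0->4->0, total 6 + 0, length 2.
Answer: λ = 3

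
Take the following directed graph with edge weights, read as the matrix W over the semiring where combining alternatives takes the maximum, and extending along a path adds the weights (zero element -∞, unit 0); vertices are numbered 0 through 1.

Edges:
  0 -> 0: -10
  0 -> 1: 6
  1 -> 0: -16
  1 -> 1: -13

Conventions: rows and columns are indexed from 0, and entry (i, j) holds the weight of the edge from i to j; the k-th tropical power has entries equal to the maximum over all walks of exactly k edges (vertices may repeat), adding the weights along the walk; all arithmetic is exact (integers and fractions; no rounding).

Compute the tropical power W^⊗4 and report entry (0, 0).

W^⊗2:
  [-10, -4]
  [-26, -10]
W^⊗3:
  [-20, -4]
  [-26, -20]
W^⊗4:
  [-20, -14]
  [-36, -20]
Key observation: the optimum is the walk 0->1->0->1->0, with weight 6 + (-16) + 6 + (-16) = -20.
Optimal value attained by: walk 0->1->0->1->0.
Answer: (W^⊗4)[0][0] = -20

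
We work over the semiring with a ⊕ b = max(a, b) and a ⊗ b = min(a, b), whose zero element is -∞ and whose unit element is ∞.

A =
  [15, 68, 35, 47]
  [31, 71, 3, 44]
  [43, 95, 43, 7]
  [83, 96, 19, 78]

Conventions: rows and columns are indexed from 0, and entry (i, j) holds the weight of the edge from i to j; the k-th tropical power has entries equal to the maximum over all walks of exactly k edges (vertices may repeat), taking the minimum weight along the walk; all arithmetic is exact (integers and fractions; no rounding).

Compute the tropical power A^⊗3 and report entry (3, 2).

A^⊗2:
  [47, 68, 35, 47]
  [44, 71, 31, 44]
  [43, 71, 43, 44]
  [78, 78, 35, 78]
A^⊗3:
  [47, 68, 35, 47]
  [44, 71, 35, 44]
  [44, 71, 43, 44]
  [78, 78, 35, 78]
Key observation: the optimum is the walk 3->0->2->2, with weight 83 min 35 min 43 = 35.
Optimal value attained by: walk 3->0->2->2.
Answer: (A^⊗3)[3][2] = 35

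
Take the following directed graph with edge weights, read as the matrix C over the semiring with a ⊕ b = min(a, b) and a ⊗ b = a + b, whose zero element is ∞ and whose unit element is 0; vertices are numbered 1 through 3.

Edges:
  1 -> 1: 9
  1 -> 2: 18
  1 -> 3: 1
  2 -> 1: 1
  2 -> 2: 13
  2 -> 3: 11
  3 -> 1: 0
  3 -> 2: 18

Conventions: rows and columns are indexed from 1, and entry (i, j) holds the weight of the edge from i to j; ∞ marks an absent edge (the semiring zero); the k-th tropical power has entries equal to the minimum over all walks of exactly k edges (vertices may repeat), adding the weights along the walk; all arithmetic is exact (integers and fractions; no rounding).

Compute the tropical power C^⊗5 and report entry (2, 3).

C^⊗2:
  [1, 19, 10]
  [10, 19, 2]
  [9, 18, 1]
C^⊗3:
  [10, 19, 2]
  [2, 20, 11]
  [1, 19, 10]
C^⊗4:
  [2, 20, 11]
  [11, 20, 3]
  [10, 19, 2]
C^⊗5:
  [11, 20, 3]
  [3, 21, 12]
  [2, 20, 11]
Key observation: the optimum is the walk 2->1->1->3->1->3, with weight 1 + 9 + 1 + 0 + 1 = 12.
Optimal value attained by: walk 2->1->1->3->1->3.
Answer: (C^⊗5)[2][3] = 12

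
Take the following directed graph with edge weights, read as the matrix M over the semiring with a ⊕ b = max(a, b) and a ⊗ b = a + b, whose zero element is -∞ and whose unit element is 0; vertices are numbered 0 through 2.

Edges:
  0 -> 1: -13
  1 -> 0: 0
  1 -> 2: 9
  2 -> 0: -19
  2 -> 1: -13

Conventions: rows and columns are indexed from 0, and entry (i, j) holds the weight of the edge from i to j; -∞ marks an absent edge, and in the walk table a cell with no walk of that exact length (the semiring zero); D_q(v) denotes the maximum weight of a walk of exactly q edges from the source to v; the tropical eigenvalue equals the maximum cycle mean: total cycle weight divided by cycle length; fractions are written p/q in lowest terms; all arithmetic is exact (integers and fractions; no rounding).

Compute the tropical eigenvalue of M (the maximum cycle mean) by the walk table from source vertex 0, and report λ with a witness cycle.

q=0: [0, -∞, -∞]
q=1: [-∞, -13, -∞]
q=2: [-13, -∞, -4]
q=3: [-23, -17, -∞]
Optimal cycle mean attained by: cycle 1->2->1, total 9 + (-13), length 2.
Answer: λ = -2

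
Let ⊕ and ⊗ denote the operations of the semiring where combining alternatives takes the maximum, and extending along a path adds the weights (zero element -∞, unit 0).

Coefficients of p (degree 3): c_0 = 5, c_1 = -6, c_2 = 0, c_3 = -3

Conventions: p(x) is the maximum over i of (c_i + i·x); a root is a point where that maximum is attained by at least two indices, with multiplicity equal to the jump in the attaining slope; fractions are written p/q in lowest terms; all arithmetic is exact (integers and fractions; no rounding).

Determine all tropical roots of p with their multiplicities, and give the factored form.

hull edge (i=0, c=5) to (i=2, c=0): slope -5/2, span 2
hull edge (i=2, c=0) to (i=3, c=-3): slope -3, span 1
Factored form: p(x) = -3 ⊗ (x ⊕ 5/2) ⊗ (x ⊕ 5/2) ⊗ (x ⊕ 3)
Answer: roots = 5/2 (mult 2), 3 (mult 1)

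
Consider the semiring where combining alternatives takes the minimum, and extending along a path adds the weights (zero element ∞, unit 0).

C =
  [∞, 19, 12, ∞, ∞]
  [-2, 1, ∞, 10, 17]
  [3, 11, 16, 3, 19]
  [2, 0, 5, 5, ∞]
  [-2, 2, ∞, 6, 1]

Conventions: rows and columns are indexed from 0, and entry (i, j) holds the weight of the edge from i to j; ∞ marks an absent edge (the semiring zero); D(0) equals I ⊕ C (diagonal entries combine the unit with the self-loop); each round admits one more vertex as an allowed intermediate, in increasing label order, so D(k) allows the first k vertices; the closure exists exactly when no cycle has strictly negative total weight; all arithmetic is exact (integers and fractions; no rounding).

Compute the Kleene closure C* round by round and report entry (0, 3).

D(0):
  [0, 19, 12, ∞, ∞]
  [-2, 0, ∞, 10, 17]
  [3, 11, 0, 3, 19]
  [2, 0, 5, 0, ∞]
  [-2, 2, ∞, 6, 0]
D(1):
  [0, 19, 12, ∞, ∞]
  [-2, 0, 10, 10, 17]
  [3, 11, 0, 3, 19]
  [2, 0, 5, 0, ∞]
  [-2, 2, 10, 6, 0]
D(2):
  [0, 19, 12, 29, 36]
  [-2, 0, 10, 10, 17]
  [3, 11, 0, 3, 19]
  [-2, 0, 5, 0, 17]
  [-2, 2, 10, 6, 0]
D(3):
  [0, 19, 12, 15, 31]
  [-2, 0, 10, 10, 17]
  [3, 11, 0, 3, 19]
  [-2, 0, 5, 0, 17]
  [-2, 2, 10, 6, 0]
D(4):
  [0, 15, 12, 15, 31]
  [-2, 0, 10, 10, 17]
  [1, 3, 0, 3, 19]
  [-2, 0, 5, 0, 17]
  [-2, 2, 10, 6, 0]
D(5):
  [0, 15, 12, 15, 31]
  [-2, 0, 10, 10, 17]
  [1, 3, 0, 3, 19]
  [-2, 0, 5, 0, 17]
  [-2, 2, 10, 6, 0]
Answer: C*[0][3] = 15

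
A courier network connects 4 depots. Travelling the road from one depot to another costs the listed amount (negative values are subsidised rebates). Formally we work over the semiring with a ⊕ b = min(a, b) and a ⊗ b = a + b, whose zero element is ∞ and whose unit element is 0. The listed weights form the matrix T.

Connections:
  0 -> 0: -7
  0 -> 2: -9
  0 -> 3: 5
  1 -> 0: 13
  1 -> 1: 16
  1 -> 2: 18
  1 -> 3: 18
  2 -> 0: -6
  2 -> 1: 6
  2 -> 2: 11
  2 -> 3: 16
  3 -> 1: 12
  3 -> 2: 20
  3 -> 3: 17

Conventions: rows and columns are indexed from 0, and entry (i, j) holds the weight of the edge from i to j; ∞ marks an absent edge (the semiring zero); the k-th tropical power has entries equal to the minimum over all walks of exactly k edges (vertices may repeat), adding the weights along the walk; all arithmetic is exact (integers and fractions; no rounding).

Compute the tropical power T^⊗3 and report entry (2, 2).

T^⊗2:
  [-15, -3, -16, -2]
  [6, 24, 4, 18]
  [-13, 17, -15, -1]
  [14, 26, 30, 30]
T^⊗3:
  [-22, -10, -24, -10]
  [-2, 10, -3, 11]
  [-21, -9, -22, -8]
  [7, 36, 5, 19]
Key observation: the optimum is the walk 2->0->0->2, with weight (-6) + (-7) + (-9) = -22.
Optimal value attained by: walk 2->0->0->2.
Answer: (T^⊗3)[2][2] = -22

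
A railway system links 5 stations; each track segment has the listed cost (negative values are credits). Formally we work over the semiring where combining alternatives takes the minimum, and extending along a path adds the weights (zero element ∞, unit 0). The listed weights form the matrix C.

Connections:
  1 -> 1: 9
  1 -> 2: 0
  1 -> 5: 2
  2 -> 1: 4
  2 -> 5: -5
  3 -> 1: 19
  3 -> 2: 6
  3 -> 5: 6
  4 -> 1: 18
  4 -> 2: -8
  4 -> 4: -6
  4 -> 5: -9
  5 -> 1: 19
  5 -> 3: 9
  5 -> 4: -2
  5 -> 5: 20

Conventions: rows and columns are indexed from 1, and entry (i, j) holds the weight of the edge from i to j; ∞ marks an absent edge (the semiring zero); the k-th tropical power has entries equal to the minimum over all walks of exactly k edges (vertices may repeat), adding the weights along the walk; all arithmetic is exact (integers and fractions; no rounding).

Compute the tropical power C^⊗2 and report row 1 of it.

C^⊗2:
  [4, 9, 11, 0, -5]
  [13, 4, 4, -7, 6]
  [10, 19, 15, 4, 1]
  [-4, -14, 0, -12, -15]
  [16, -10, 29, -8, -11]
Answer: row 1 of C^⊗2 = [4, 9, 11, 0, -5]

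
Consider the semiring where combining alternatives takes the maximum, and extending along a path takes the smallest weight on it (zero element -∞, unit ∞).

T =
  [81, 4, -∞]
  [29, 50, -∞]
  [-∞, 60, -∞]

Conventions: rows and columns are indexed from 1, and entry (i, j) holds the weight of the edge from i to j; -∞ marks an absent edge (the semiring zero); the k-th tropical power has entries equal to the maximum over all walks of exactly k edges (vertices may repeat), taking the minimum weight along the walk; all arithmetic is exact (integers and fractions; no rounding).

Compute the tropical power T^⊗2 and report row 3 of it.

T^⊗2:
  [81, 4, -∞]
  [29, 50, -∞]
  [29, 50, -∞]
Answer: row 3 of T^⊗2 = [29, 50, -∞]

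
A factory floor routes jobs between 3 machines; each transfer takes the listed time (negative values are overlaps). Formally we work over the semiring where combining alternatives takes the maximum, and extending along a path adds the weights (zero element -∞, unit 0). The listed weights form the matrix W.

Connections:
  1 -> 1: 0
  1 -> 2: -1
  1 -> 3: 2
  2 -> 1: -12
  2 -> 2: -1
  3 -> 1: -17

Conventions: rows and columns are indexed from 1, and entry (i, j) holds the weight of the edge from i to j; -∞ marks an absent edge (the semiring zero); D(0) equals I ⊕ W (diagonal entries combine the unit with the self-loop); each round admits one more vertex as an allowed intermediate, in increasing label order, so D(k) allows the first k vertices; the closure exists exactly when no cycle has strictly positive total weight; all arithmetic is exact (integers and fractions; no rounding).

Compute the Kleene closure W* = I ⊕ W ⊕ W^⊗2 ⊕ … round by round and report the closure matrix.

D(0):
  [0, -1, 2]
  [-12, 0, -∞]
  [-17, -∞, 0]
D(1):
  [0, -1, 2]
  [-12, 0, -10]
  [-17, -18, 0]
D(2):
  [0, -1, 2]
  [-12, 0, -10]
  [-17, -18, 0]
D(3):
  [0, -1, 2]
  [-12, 0, -10]
  [-17, -18, 0]
Answer: W* = [[0, -1, 2], [-12, 0, -10], [-17, -18, 0]]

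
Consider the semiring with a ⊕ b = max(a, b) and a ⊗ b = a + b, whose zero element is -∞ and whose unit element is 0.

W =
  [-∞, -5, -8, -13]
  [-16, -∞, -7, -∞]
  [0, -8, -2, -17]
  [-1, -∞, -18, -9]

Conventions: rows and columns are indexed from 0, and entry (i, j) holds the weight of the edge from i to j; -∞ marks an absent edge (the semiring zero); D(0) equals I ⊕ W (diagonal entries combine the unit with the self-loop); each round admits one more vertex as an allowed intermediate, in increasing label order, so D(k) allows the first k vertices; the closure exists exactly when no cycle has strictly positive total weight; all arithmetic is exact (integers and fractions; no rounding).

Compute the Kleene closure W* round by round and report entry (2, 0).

D(0):
  [0, -5, -8, -13]
  [-16, 0, -7, -∞]
  [0, -8, 0, -17]
  [-1, -∞, -18, 0]
D(1):
  [0, -5, -8, -13]
  [-16, 0, -7, -29]
  [0, -5, 0, -13]
  [-1, -6, -9, 0]
D(2):
  [0, -5, -8, -13]
  [-16, 0, -7, -29]
  [0, -5, 0, -13]
  [-1, -6, -9, 0]
D(3):
  [0, -5, -8, -13]
  [-7, 0, -7, -20]
  [0, -5, 0, -13]
  [-1, -6, -9, 0]
D(4):
  [0, -5, -8, -13]
  [-7, 0, -7, -20]
  [0, -5, 0, -13]
  [-1, -6, -9, 0]
Answer: W*[2][0] = 0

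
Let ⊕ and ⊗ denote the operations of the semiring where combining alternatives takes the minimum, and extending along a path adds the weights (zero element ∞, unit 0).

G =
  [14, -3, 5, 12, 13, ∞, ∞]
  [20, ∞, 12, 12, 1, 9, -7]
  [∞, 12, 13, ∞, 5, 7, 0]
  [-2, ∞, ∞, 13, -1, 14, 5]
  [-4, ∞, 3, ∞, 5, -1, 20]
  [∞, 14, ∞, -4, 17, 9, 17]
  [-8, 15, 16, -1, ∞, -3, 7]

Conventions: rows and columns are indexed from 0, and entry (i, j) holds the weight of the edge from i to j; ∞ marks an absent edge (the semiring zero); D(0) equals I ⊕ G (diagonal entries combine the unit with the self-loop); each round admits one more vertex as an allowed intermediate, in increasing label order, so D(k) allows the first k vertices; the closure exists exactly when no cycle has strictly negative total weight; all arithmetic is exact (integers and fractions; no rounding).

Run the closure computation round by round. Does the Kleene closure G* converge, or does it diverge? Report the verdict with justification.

D(0):
  [0, -3, 5, 12, 13, ∞, ∞]
  [20, 0, 12, 12, 1, 9, -7]
  [∞, 12, 0, ∞, 5, 7, 0]
  [-2, ∞, ∞, 0, -1, 14, 5]
  [-4, ∞, 3, ∞, 0, -1, 20]
  [∞, 14, ∞, -4, 17, 0, 17]
  [-8, 15, 16, -1, ∞, -3, 0]
D(1):
  [0, -3, 5, 12, 13, ∞, ∞]
  [20, 0, 12, 12, 1, 9, -7]
  [∞, 12, 0, ∞, 5, 7, 0]
  [-2, -5, 3, 0, -1, 14, 5]
  [-4, -7, 1, 8, 0, -1, 20]
  [∞, 14, ∞, -4, 17, 0, 17]
  [-8, -11, -3, -1, 5, -3, 0]
Detection: at round 2, diagonal entry (4, 4) turns strictly negative.
Key observation: the cycle 4->0->1->4 has total weight (-4) + (-3) + 1, which is strictly negative.
Answer: DIVERGES — negative cycle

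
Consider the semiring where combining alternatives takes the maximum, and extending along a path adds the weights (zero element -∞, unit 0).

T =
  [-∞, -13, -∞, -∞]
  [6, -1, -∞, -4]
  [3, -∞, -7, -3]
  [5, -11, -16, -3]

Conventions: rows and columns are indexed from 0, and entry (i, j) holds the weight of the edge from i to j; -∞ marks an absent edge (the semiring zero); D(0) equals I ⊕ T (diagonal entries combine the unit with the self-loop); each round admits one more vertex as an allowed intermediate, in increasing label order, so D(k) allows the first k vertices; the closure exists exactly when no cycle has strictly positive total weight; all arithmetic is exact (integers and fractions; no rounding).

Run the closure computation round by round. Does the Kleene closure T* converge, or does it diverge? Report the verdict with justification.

D(0):
  [0, -13, -∞, -∞]
  [6, 0, -∞, -4]
  [3, -∞, 0, -3]
  [5, -11, -16, 0]
D(1):
  [0, -13, -∞, -∞]
  [6, 0, -∞, -4]
  [3, -10, 0, -3]
  [5, -8, -16, 0]
D(2):
  [0, -13, -∞, -17]
  [6, 0, -∞, -4]
  [3, -10, 0, -3]
  [5, -8, -16, 0]
D(3):
  [0, -13, -∞, -17]
  [6, 0, -∞, -4]
  [3, -10, 0, -3]
  [5, -8, -16, 0]
D(4):
  [0, -13, -33, -17]
  [6, 0, -20, -4]
  [3, -10, 0, -3]
  [5, -8, -16, 0]
Key observation: every diagonal entry stays at the unit through all rounds, so no improving cycle exists.
Answer: CONVERGES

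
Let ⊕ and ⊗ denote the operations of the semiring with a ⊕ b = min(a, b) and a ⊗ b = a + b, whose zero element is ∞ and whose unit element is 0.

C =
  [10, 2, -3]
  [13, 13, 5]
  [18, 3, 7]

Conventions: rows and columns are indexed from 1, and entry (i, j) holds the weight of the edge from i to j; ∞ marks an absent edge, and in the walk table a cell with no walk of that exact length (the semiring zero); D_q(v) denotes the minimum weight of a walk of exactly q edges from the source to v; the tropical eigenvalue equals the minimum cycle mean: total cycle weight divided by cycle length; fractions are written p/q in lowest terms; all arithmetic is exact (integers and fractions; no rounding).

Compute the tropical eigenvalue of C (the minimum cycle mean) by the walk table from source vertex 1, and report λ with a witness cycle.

q=0: [0, ∞, ∞]
q=1: [10, 2, -3]
q=2: [15, 0, 4]
q=3: [13, 7, 5]
Optimal cycle mean attained by: cycle 2->3->2, total 5 + 3, length 2.
Answer: λ = 4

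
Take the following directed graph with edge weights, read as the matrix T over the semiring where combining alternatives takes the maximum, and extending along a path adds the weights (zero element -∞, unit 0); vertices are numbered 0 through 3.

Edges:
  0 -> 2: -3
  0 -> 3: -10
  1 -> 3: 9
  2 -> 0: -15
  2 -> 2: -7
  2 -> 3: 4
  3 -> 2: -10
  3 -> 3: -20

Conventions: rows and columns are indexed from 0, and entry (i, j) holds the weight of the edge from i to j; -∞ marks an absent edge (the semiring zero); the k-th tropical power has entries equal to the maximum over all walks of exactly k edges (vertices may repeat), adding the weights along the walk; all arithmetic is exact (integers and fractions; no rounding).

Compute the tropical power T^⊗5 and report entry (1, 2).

T^⊗2:
  [-18, -∞, -10, 1]
  [-∞, -∞, -1, -11]
  [-22, -∞, -6, -3]
  [-25, -∞, -17, -6]
T^⊗3:
  [-25, -∞, -9, -6]
  [-16, -∞, -8, 3]
  [-21, -∞, -13, -2]
  [-32, -∞, -16, -13]
T^⊗4:
  [-24, -∞, -16, -5]
  [-23, -∞, -7, -4]
  [-28, -∞, -12, -9]
  [-31, -∞, -23, -12]
T^⊗5:
  [-31, -∞, -15, -12]
  [-22, -∞, -14, -3]
  [-27, -∞, -19, -8]
  [-38, -∞, -22, -19]
Key observation: the optimum is the walk 1->3->2->2->3->2, with weight 9 + (-10) + (-7) + 4 + (-10) = -14.
Optimal value attained by: walk 1->3->2->2->3->2.
Answer: (T^⊗5)[1][2] = -14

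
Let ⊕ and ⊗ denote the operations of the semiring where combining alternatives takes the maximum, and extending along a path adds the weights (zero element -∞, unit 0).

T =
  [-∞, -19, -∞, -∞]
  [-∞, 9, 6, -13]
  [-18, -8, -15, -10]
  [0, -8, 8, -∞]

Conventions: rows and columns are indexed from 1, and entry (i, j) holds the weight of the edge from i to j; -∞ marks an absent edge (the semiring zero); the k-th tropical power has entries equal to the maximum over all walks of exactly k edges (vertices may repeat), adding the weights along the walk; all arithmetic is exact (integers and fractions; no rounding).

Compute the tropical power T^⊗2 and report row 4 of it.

T^⊗2:
  [-∞, -10, -13, -32]
  [-12, 18, 15, -4]
  [-10, 1, -2, -21]
  [-10, 1, -2, -2]
Answer: row 4 of T^⊗2 = [-10, 1, -2, -2]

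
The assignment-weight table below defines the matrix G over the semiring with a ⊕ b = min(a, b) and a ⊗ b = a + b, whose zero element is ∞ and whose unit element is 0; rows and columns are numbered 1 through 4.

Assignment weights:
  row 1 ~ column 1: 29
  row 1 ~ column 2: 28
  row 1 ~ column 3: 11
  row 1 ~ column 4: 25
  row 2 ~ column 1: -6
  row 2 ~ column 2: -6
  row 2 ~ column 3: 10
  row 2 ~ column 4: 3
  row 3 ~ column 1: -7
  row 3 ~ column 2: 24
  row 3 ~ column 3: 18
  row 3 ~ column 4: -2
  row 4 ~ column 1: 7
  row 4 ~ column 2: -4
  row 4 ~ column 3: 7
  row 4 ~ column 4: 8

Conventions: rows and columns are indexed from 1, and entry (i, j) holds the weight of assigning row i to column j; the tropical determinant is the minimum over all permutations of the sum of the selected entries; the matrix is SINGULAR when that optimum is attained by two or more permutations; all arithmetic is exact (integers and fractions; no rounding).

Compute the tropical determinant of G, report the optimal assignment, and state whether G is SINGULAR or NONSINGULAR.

σ = (1, 2, 3, 4): 29 + (-6) + 18 + 8 = 49
σ = (1, 2, 4, 3): 29 + (-6) + (-2) + 7 = 28
σ = (1, 3, 2, 4): 29 + 10 + 24 + 8 = 71
σ = (1, 3, 4, 2): 29 + 10 + (-2) + (-4) = 33
σ = (1, 4, 2, 3): 29 + 3 + 24 + 7 = 63
σ = (1, 4, 3, 2): 29 + 3 + 18 + (-4) = 46
σ = (2, 1, 3, 4): 28 + (-6) + 18 + 8 = 48
σ = (2, 1, 4, 3): 28 + (-6) + (-2) + 7 = 27
σ = (2, 3, 1, 4): 28 + 10 + (-7) + 8 = 39
σ = (2, 3, 4, 1): 28 + 10 + (-2) + 7 = 43
σ = (2, 4, 1, 3): 28 + 3 + (-7) + 7 = 31
σ = (2, 4, 3, 1): 28 + 3 + 18 + 7 = 56
σ = (3, 1, 2, 4): 11 + (-6) + 24 + 8 = 37
σ = (3, 1, 4, 2): 11 + (-6) + (-2) + (-4) = -1
σ = (3, 2, 1, 4): 11 + (-6) + (-7) + 8 = 6
σ = (3, 2, 4, 1): 11 + (-6) + (-2) + 7 = 10
σ = (3, 4, 1, 2): 11 + 3 + (-7) + (-4) = 3
σ = (3, 4, 2, 1): 11 + 3 + 24 + 7 = 45
σ = (4, 1, 2, 3): 25 + (-6) + 24 + 7 = 50
σ = (4, 1, 3, 2): 25 + (-6) + 18 + (-4) = 33
σ = (4, 2, 1, 3): 25 + (-6) + (-7) + 7 = 19
σ = (4, 2, 3, 1): 25 + (-6) + 18 + 7 = 44
σ = (4, 3, 1, 2): 25 + 10 + (-7) + (-4) = 24
σ = (4, 3, 2, 1): 25 + 10 + 24 + 7 = 66
Optimal value attained by: σ = (3, 1, 4, 2).
Answer: det⊕(G) = -1; verdict: NONSINGULAR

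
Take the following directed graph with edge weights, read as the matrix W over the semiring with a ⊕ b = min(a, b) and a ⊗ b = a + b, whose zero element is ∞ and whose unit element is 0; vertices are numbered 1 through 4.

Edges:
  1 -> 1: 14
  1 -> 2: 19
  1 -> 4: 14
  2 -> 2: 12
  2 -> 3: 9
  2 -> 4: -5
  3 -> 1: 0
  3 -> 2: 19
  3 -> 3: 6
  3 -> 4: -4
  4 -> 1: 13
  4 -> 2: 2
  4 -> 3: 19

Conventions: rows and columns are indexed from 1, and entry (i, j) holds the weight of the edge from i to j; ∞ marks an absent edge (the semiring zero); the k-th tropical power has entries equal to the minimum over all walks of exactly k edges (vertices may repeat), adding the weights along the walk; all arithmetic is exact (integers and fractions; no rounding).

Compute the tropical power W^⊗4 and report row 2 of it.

W^⊗2:
  [27, 16, 28, 14]
  [8, -3, 14, 5]
  [6, -2, 12, 2]
  [19, 14, 11, -3]
W^⊗3:
  [27, 16, 25, 11]
  [14, 7, 6, -8]
  [12, 4, 7, -7]
  [10, -1, 16, 7]
W^⊗4:
  [24, 13, 25, 11]
  [5, -6, 11, 2]
  [6, -5, 12, -1]
  [16, 9, 8, -6]
Answer: row 2 of W^⊗4 = [5, -6, 11, 2]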